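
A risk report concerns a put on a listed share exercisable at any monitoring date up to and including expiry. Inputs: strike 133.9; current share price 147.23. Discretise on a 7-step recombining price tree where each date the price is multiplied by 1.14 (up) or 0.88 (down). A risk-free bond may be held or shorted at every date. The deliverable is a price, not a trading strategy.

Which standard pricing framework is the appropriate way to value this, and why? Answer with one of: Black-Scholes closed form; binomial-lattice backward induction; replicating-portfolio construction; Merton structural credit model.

framework: binomial-lattice backward induction

Key observation: the put (strike 133.9 on spot 147.23) is American-style on a 7-step discrete price model, so the early-exercise decision at every node requires stepwise backward valuation — a closed form cannot price the exercise right.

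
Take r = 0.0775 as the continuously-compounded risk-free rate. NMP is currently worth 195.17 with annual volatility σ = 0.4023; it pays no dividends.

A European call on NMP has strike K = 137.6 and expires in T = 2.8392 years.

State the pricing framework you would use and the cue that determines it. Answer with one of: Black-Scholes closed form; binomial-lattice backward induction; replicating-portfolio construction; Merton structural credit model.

framework: Black-Scholes closed form

Key observation: the instrument is a plain European call (strike 137.6) on a lognormal asset; the exact continuous-time formula applies directly.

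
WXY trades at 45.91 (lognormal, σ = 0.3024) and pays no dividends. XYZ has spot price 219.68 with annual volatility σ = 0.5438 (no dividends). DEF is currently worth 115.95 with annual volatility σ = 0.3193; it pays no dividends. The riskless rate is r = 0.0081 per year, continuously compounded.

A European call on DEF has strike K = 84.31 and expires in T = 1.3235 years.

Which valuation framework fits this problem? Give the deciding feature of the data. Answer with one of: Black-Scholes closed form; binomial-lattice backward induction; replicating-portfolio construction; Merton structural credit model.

framework: Black-Scholes closed form

Key observation: a European claim on DEF (strike 84.31) — a lognormal (GBM) underlying with constant rate and volatility — has an exact closed-form value; no lattice or capital structure is involved.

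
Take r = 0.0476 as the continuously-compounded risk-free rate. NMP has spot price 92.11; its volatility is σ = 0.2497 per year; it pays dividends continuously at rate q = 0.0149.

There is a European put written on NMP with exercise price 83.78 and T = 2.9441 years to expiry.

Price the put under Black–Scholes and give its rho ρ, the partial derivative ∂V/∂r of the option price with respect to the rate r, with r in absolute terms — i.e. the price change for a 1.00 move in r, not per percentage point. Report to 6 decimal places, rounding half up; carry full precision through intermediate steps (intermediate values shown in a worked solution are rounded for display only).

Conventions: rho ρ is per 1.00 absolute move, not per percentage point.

price = 7.297566
ρ = -87.557570

σ√T = 0.2497·√2.9441 = 0.428445
d₁ = (ln(S/K) + (r−q+σ²/2)T) / (σ√T) = (ln(92.11/83.78) + (0.0476−0.0149+0.2497²/2)·2.9441) / 0.428445 = (0.094789 + 0.188055) / 0.428445 = 0.660164
d₂ = d₁ − σ√T = 0.660164 − 0.428445 = 0.231719
e^{−rT} = 0.869237
e^{−qT} = 0.957081
N(−d₁) = 0.254574,  N(−d₂) = 0.408378
Put price V = K·e^{−rT}·N(−d₂) − S·e^{−qT}·N(−d₁) = 29.740012 − 22.442446 = 7.297566
ρ = −K·T·e^{−rT}·N(−d₂) = -87.557570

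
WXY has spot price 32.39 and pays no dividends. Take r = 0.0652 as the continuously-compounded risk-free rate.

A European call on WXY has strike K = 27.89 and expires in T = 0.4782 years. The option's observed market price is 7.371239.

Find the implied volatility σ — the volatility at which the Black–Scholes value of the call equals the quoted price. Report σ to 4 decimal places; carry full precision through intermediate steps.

At σ = 0.5110 the Black–Scholes value reproduces the quote:
σ√T = 0.511·√0.4782 = 0.353367
d₁ = (ln(S/K) + (r+σ²/2)T) / (σ√T) = (ln(32.39/27.89) + (0.0652+0.511²/2)·0.4782) / 0.353367 = (0.149582 + 0.093613) / 0.353367 = 0.688220
d₂ = d₁ − σ√T = 0.688220 − 0.353367 = 0.334854
e^{−rT} = 0.969302
N(d₁) = 0.754343,  N(d₂) = 0.631132
V = S·N(d₁) − K·e^{−rT}·N(d₂) = 24.433170 − 17.061931 = 7.371239 (matching the quote); vega is positive throughout, so no other σ reproduces this price

sigma = 0.5110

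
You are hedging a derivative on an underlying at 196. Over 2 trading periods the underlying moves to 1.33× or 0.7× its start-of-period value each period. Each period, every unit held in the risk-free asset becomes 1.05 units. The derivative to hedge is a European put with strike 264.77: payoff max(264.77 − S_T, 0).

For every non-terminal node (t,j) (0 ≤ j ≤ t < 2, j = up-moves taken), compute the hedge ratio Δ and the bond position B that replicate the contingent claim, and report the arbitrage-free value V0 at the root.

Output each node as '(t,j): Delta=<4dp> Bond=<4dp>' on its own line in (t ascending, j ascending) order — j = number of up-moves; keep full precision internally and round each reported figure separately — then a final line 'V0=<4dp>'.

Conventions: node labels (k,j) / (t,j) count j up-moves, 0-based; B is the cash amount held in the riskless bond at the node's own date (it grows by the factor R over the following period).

Since d<R<u, set p* = (R−d)/(u−d) = 0.5556; price each node as the discounted p*-expectation of its children.
Terminal payoffs: V(2,0)=168.7300, V(2,1)=82.2940, V(2,2)=0.0000
Node (1,0) S=137.2000: V=(p*·82.2940+(1−p*)·168.7300)/1.05=114.9619; Δ=(82.2940−168.7300)/(182.4760−96.0400)=-1.0000; B=V−Δ·S=252.1619
Node (1,1) S=260.6800: V=(p*·0.0000+(1−p*)·82.2940)/1.05=34.8334; Δ=(0.0000−82.2940)/(346.7044−182.4760)=-0.5011; B=V−Δ·S=165.4588
Node (0,0) S=196.0000: V=(p*·34.8334+(1−p*)·114.9619)/1.05=67.0915; Δ=(34.8334−114.9619)/(260.6800−137.2000)=-0.6489; B=V−Δ·S=194.2796
Check: Δ(0,0)·S0 + B(0,0) = 67.0915 = V0.

(0,0): Delta=-0.6489 Bond=194.2796
(1,0): Delta=-1.0000 Bond=252.1619
(1,1): Delta=-0.5011 Bond=165.4588
V0=67.0915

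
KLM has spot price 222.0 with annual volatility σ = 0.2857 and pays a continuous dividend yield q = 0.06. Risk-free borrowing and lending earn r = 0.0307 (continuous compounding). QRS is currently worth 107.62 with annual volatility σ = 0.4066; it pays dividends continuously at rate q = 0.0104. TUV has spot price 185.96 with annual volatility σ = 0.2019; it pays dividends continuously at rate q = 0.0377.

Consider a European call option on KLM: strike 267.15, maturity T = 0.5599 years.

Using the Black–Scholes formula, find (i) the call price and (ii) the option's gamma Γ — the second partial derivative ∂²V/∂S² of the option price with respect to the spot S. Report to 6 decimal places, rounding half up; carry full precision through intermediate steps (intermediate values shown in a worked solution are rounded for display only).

σ√T = 0.2857·√0.5599 = 0.213779
d₁ = (ln(S/K) + (r−q+σ²/2)T) / (σ√T) = (ln(222.0/267.15) + (0.0307−0.06+0.2857²/2)·0.5599) / 0.213779 = (-0.185133 + 0.006446) / 0.213779 = -0.835849
d₂ = d₁ − σ√T = -0.835849 − 0.213779 = -1.049629
e^{−rT} = 0.982958
e^{−qT} = 0.966964
N(d₁) = 0.201620,  N(d₂) = 0.146944
Call price V = S·e^{−qT}·N(d₁) − K·e^{−rT}·N(d₂) = 43.280926 − 38.587208 = 4.693718
φ(d₁) = (1/√(2π))·e^{−d₁²/2} = 0.281321
Γ = e^{−qT}·φ(d₁) / (S·σ·√T) = 0.005732

price = 4.693718
Γ = 0.005732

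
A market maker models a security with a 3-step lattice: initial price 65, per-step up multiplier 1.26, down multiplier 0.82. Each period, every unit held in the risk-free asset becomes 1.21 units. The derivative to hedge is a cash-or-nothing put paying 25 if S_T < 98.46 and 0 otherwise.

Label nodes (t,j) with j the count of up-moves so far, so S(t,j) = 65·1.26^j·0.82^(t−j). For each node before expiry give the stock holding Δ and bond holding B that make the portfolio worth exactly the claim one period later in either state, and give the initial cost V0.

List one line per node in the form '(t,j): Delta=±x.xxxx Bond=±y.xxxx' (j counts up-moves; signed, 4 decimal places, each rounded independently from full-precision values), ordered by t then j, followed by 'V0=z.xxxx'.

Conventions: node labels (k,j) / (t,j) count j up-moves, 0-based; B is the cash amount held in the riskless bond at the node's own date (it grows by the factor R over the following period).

Arbitrage-free pricing uses the up-move probability p* = (R−d)/(u−d) = 0.8864, discounting each step at R = 1.21.
Payoffs at expiry: V(3,0)=25.0000, V(3,1)=25.0000, V(3,2)=25.0000, V(3,3)=0.0000
(2,0): S=43.7060. Δ = (V_up−V_dn)/(S_up−S_dn) = (25.0000−25.0000)/(55.0696−35.8389) = 0.0000. V = [p*·25.0000 + (1−p*)·25.0000]/1.21 = 20.6612. B = V − Δ·S = 20.6612.
(2,1): S=67.1580. Δ = (V_up−V_dn)/(S_up−S_dn) = (25.0000−25.0000)/(84.6191−55.0696) = 0.0000. V = [p*·25.0000 + (1−p*)·25.0000]/1.21 = 20.6612. B = V − Δ·S = 20.6612.
(2,2): S=103.1940. Δ = (V_up−V_dn)/(S_up−S_dn) = (0.0000−25.0000)/(130.0244−84.6191) = -0.5506. V = [p*·0.0000 + (1−p*)·25.0000]/1.21 = 2.3479. B = V − Δ·S = 59.1660.
(1,0): S=53.3000. Δ = (V_up−V_dn)/(S_up−S_dn) = (20.6612−20.6612)/(67.1580−43.7060) = 0.0000. V = [p*·20.6612 + (1−p*)·20.6612]/1.21 = 17.0753. B = V − Δ·S = 17.0753.
(1,1): S=81.9000. Δ = (V_up−V_dn)/(S_up−S_dn) = (2.3479−20.6612)/(103.1940−67.1580) = -0.5082. V = [p*·2.3479 + (1−p*)·20.6612]/1.21 = 3.6603. B = V − Δ·S = 45.2814.
(0,0): S=65.0000. Δ = (V_up−V_dn)/(S_up−S_dn) = (3.6603−17.0753)/(81.9000−53.3000) = -0.4691. V = [p*·3.6603 + (1−p*)·17.0753]/1.21 = 4.2849. B = V − Δ·S = 34.7737.
As a check, the time-0 holding Δ(0,0)·S0 + B(0,0) comes to 4.2849 — exactly V0.

(0,0): Delta=-0.4691 Bond=34.7737
(1,0): Delta=0.0000 Bond=17.0753
(1,1): Delta=-0.5082 Bond=45.2814
(2,0): Delta=0.0000 Bond=20.6612
(2,1): Delta=0.0000 Bond=20.6612
(2,2): Delta=-0.5506 Bond=59.1660
V0=4.2849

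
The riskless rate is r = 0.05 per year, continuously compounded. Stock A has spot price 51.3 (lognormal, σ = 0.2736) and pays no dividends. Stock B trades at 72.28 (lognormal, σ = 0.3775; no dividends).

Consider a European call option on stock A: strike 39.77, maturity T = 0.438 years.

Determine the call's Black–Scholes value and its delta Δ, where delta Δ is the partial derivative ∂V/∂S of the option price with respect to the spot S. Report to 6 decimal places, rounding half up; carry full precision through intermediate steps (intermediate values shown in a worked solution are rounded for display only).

σ√T = 0.2736·√0.438 = 0.181073
d₁ = (ln(S/K) + (r+σ²/2)T) / (σ√T) = (ln(51.3/39.77) + (0.05+0.2736²/2)·0.438) / 0.181073 = (0.254578 + 0.038294) / 0.181073 = 1.617425
d₂ = d₁ − σ√T = 1.617425 − 0.181073 = 1.436352
e^{−rT} = 0.978338
N(d₁) = 0.947107,  N(d₂) = 0.924549
Call price V = S·N(d₁) − K·e^{−rT}·N(d₂) = 48.586573 − 35.972815 = 12.613758
Δ = N(d₁) = 0.947107

price = 12.613758
Δ = 0.947107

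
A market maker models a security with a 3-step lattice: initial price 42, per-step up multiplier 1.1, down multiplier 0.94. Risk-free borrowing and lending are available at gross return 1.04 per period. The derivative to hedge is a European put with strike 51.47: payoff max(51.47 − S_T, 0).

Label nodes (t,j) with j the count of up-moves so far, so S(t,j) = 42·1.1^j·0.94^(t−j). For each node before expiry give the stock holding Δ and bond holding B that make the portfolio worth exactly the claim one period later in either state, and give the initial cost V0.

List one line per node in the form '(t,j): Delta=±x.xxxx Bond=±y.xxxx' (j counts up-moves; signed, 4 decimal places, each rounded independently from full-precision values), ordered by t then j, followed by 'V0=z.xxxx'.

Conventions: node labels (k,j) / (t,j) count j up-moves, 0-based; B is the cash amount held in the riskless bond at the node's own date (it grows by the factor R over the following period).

(0,0): Delta=-0.7618 Bond=36.7146
(1,0): Delta=-1.0000 Bond=47.5869
(1,1): Delta=-0.6397 Bond=32.5409
(2,0): Delta=-1.0000 Bond=49.4904
(2,1): Delta=-1.0000 Bond=49.4904
(2,2): Delta=-0.4549 Bond=24.4538
V0=4.7186

No-arbitrage ⇒ martingale measure with p* = (R−d)/(u−d) = 0.6250.
Terminal payoffs: V(3,0)=16.5855, V(3,1)=10.6477, V(3,2)=3.6992, V(3,3)=0.0000
  t=2,j=0: stock 37.1112 → up 40.8223 (V=10.6477), down 34.8845 (V=16.5855). Price 12.3792; hedge Δ=-1.0000, bond B=49.4904.
  t=2,j=1: stock 43.4280 → up 47.7708 (V=3.6992), down 40.8223 (V=10.6477). Price 6.0624; hedge Δ=-1.0000, bond B=49.4904.
  t=2,j=2: stock 50.8200 → up 55.9020 (V=0.0000), down 47.7708 (V=3.6992). Price 1.3338; hedge Δ=-0.4549, bond B=24.4538.
  t=1,j=0: stock 39.4800 → up 43.4280 (V=6.0624), down 37.1112 (V=12.3792). Price 8.1069; hedge Δ=-1.0000, bond B=47.5869.
  t=1,j=1: stock 46.2000 → up 50.8200 (V=1.3338), down 43.4280 (V=6.0624). Price 2.9875; hedge Δ=-0.6397, bond B=32.5409.
  t=0,j=0: stock 42.0000 → up 46.2000 (V=2.9875), down 39.4800 (V=8.1069). Price 4.7186; hedge Δ=-0.7618, bond B=36.7146.
Check: Δ(0,0)·S0 + B(0,0) = 4.7186 = V0.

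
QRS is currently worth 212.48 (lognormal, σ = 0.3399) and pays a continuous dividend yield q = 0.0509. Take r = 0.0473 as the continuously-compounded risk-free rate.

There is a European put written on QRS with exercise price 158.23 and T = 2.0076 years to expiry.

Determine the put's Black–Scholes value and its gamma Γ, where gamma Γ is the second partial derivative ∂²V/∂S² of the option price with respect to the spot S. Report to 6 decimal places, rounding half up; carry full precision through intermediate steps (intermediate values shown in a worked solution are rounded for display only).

σ√T = 0.3399·√2.0076 = 0.481604
d₁ = (ln(S/K) + (r−q+σ²/2)T) / (σ√T) = (ln(212.48/158.23) + (0.0473−0.0509+0.3399²/2)·2.0076) / 0.481604 = (0.294798 + 0.108744) / 0.481604 = 0.837913
d₂ = d₁ − σ√T = 0.837913 − 0.481604 = 0.356309
e^{−rT} = 0.909410
e^{−qT} = 0.902861
N(−d₁) = 0.201040,  N(−d₂) = 0.360805
Put price V = K·e^{−rT}·N(−d₂) − S·e^{−qT}·N(−d₁) = 51.918294 − 38.567456 = 13.350838
φ(d₁) = (1/√(2π))·e^{−d₁²/2} = 0.280835
Γ = e^{−qT}·φ(d₁) / (S·σ·√T) = 0.002478

price = 13.350838
Γ = 0.002478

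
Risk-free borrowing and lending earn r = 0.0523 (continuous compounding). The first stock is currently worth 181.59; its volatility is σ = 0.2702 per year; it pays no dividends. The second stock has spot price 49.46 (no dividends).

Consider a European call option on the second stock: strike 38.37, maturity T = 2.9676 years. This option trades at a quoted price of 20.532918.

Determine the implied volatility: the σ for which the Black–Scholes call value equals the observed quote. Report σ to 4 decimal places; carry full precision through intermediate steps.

At σ = 0.3696 the Black–Scholes value reproduces the quote:
σ√T = 0.3696·√2.9676 = 0.636700
d₁ = (ln(S/K) + (r+σ²/2)T) / (σ√T) = (ln(49.46/38.37) + (0.0523+0.3696²/2)·2.9676) / 0.636700 = (0.253888 + 0.357899) / 0.636700 = 0.960872
d₂ = d₁ − σ√T = 0.960872 − 0.636700 = 0.324173
e^{−rT} = 0.856239
N(d₁) = 0.831692,  N(d₂) = 0.627096
V = S·N(d₁) − K·e^{−rT}·N(d₂) = 41.135477 − 20.602559 = 20.532918 (equal to the quote); since ∂V/∂σ > 0 for all σ, the implied volatility is unique

sigma = 0.3696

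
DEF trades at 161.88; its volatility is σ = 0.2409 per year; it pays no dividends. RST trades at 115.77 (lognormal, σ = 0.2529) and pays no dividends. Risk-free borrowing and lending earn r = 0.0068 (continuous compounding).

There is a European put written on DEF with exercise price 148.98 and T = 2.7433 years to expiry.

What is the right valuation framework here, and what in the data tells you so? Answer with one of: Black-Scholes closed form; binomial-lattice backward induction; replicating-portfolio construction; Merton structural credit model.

framework: Black-Scholes closed form

Key observation: a European claim on DEF (strike 148.98) — a lognormal (GBM) underlying with constant rate and volatility — has an exact closed-form value; no lattice or capital structure is involved.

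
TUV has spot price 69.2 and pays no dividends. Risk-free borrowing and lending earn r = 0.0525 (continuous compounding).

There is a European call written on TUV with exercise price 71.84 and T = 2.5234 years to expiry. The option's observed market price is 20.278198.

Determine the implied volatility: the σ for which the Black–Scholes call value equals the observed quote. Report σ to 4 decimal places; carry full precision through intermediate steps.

sigma = 0.4126

At σ = 0.4126 the Black–Scholes value reproduces the quote:
σ√T = 0.4126·√2.5234 = 0.655424
d₁ = (ln(S/K) + (r+σ²/2)T) / (σ√T) = (ln(69.2/71.84) + (0.0525+0.4126²/2)·2.5234) / 0.655424 = (-0.037441 + 0.347269) / 0.655424 = 0.472714
d₂ = d₁ − σ√T = 0.472714 − 0.655424 = -0.182710
e^{−rT} = 0.875922
N(d₁) = 0.681791,  N(d₂) = 0.427513
V = S·N(d₁) − K·e^{−rT}·N(d₂) = 47.179968 − 26.901771 = 20.278198 (equal to the quote); since ∂V/∂σ > 0 for all σ, the implied volatility is unique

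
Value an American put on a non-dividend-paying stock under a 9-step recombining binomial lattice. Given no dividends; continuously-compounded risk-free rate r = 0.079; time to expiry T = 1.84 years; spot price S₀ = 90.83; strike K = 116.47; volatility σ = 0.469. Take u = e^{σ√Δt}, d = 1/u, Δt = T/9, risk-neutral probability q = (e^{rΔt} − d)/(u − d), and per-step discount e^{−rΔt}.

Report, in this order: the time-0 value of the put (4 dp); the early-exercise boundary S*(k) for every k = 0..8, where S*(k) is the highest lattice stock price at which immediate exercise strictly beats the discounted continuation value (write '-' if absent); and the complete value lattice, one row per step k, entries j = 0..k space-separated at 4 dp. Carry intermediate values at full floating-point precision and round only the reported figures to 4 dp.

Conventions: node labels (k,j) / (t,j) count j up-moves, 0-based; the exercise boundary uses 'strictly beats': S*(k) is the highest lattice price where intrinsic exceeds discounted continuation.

params: Δt=0.20444 u=1.23622 d=0.80892 q=0.48529 e^(-rΔt)=0.98398
t_9 payoffs: 103.0003 95.8850 85.0110 68.3928 42.9962 4.1839 0.0000 0.0000 0.0000 0.0000
t_8: node(8,0) S=16.6515 payoff=99.8185 vs cont=97.9524 → 99.8185 [stop]  node(8,1) S=25.4477 payoff=91.0223 vs cont=89.1563 → 91.0223 [stop]  node(8,2) S=38.8904 payoff=77.5796 vs cont=75.7136 → 77.5796 [stop]  node(8,3) S=59.4341 payoff=57.0359 vs cont=55.1699 → 57.0359 [stop]  node(8,4) S=90.8300 payoff=25.6400 vs cont=23.7740 → 25.6400 [stop]  node(8,5) S=138.8107 payoff=0.0000 vs cont=2.1190 → 2.1190 [wait]  node(8,6) S=212.1372 payoff=0.0000 vs cont=0.0000 → 0.0000 [wait]  node(8,7) S=324.1981 payoff=0.0000 vs cont=0.0000 → 0.0000 [wait]  node(8,8) S=495.4550 payoff=0.0000 vs cont=0.0000 → 0.0000 [wait]  ⇒ S*(8)=90.8300
t_7: node(7,0) S=20.5850 payoff=95.8850 vs cont=94.0190 → 95.8850 [stop]  node(7,1) S=31.4590 payoff=85.0110 vs cont=83.1450 → 85.0110 [stop]  node(7,2) S=48.0772 payoff=68.3928 vs cont=66.5268 → 68.3928 [stop]  node(7,3) S=73.4738 payoff=42.9962 vs cont=41.1302 → 42.9962 [stop]  node(7,4) S=112.2861 payoff=4.1839 vs cont=13.9976 → 13.9976 [wait]  node(7,5) S=171.6010 payoff=0.0000 vs cont=1.0732 → 1.0732 [wait]  node(7,6) S=262.2489 payoff=0.0000 vs cont=0.0000 → 0.0000 [wait]  node(7,7) S=400.7812 payoff=0.0000 vs cont=0.0000 → 0.0000 [wait]  ⇒ S*(7)=73.4738
t_6: node(6,0) S=25.4477 payoff=91.0223 vs cont=89.1563 → 91.0223 [stop]  node(6,1) S=38.8904 payoff=77.5796 vs cont=75.7136 → 77.5796 [stop]  node(6,2) S=59.4341 payoff=57.0359 vs cont=55.1699 → 57.0359 [stop]  node(6,3) S=90.8300 payoff=25.6400 vs cont=28.4602 → 28.4602 [wait]  node(6,4) S=138.8107 payoff=0.0000 vs cont=7.6018 → 7.6018 [wait]  node(6,5) S=212.1372 payoff=0.0000 vs cont=0.5435 → 0.5435 [wait]  node(6,6) S=324.1981 payoff=0.0000 vs cont=0.0000 → 0.0000 [wait]  ⇒ S*(6)=59.4341
t_5: node(5,0) S=31.4590 payoff=85.0110 vs cont=83.1450 → 85.0110 [stop]  node(5,1) S=48.0772 payoff=68.3928 vs cont=66.5268 → 68.3928 [stop]  node(5,2) S=73.4738 payoff=42.9962 vs cont=42.4769 → 42.9962 [stop]  node(5,3) S=112.2861 payoff=4.1839 vs cont=18.0441 → 18.0441 [wait]  node(5,4) S=171.6010 payoff=0.0000 vs cont=4.1096 → 4.1096 [wait]  node(5,5) S=262.2489 payoff=0.0000 vs cont=0.2753 → 0.2753 [wait]  ⇒ S*(5)=73.4738
t_4: node(4,0) S=38.8904 payoff=77.5796 vs cont=75.7136 → 77.5796 [stop]  node(4,1) S=59.4341 payoff=57.0359 vs cont=55.1699 → 57.0359 [stop]  node(4,2) S=90.8300 payoff=25.6400 vs cont=30.3924 → 30.3924 [wait]  node(4,3) S=138.8107 payoff=0.0000 vs cont=11.1011 → 11.1011 [wait]  node(4,4) S=212.1372 payoff=0.0000 vs cont=2.2128 → 2.2128 [wait]  ⇒ S*(4)=59.4341
t_3: node(3,0) S=48.0772 payoff=68.3928 vs cont=66.5268 → 68.3928 [stop]  node(3,1) S=73.4738 payoff=42.9962 vs cont=43.3995 → 43.3995 [wait]  node(3,2) S=112.2861 payoff=4.1839 vs cont=20.6937 → 20.6937 [wait]  node(3,3) S=171.6010 payoff=0.0000 vs cont=6.6790 → 6.6790 [wait]  ⇒ S*(3)=48.0772
t_2: node(2,0) S=59.4341 payoff=57.0359 vs cont=55.3625 → 57.0359 [stop]  node(2,1) S=90.8300 payoff=25.6400 vs cont=31.8619 → 31.8619 [wait]  node(2,2) S=138.8107 payoff=0.0000 vs cont=13.6700 → 13.6700 [wait]  ⇒ S*(2)=59.4341
t_1: node(1,0) S=73.4738 payoff=42.9962 vs cont=44.1012 → 44.1012 [wait]  node(1,1) S=112.2861 payoff=4.1839 vs cont=22.6646 → 22.6646 [wait]  ⇒ S*(1)=-
t_0: node(0,0) S=90.8300 payoff=25.6400 vs cont=33.1584 → 33.1584 [wait]  ⇒ S*(0)=-

price = 33.1584
boundary = - - 59.4341 48.0772 59.4341 73.4738 59.4341 73.4738 90.8300
tree:
33.1584
44.1012 22.6646
57.0359 31.8619 13.6700
68.3928 43.3995 20.6937 6.6790
77.5796 57.0359 30.3924 11.1011 2.2128
85.0110 68.3928 42.9962 18.0441 4.1096 0.2753
91.0223 77.5796 57.0359 28.4602 7.6018 0.5435 0.0000
95.8850 85.0110 68.3928 42.9962 13.9976 1.0732 0.0000 0.0000
99.8185 91.0223 77.5796 57.0359 25.6400 2.1190 0.0000 0.0000 0.0000
103.0003 95.8850 85.0110 68.3928 42.9962 4.1839 0.0000 0.0000 0.0000 0.0000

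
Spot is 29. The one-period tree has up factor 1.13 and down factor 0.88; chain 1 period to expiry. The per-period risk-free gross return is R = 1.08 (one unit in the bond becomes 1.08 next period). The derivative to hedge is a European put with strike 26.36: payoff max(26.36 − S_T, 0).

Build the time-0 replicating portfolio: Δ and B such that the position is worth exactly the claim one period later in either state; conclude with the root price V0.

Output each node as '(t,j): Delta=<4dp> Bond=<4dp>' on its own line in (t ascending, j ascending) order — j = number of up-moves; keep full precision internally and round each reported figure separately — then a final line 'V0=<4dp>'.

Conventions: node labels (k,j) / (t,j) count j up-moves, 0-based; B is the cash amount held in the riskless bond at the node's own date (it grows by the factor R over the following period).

Under the risk-neutral measure, an up-move has probability p* = (R−d)/(u−d) = 0.8000 and values discount at R = 1.08.
At maturity the claim pays: V(1,0)=0.8400, V(1,1)=0.0000
(0,0): S=29.0000. Δ = (V_up−V_dn)/(S_up−S_dn) = (0.0000−0.8400)/(32.7700−25.5200) = -0.1159. V = [p*·0.0000 + (1−p*)·0.8400]/1.08 = 0.1556. B = V − Δ·S = 3.5156.
Check: Δ(0,0)·S0 + B(0,0) = 0.1556 = V0.

(0,0): Delta=-0.1159 Bond=3.5156
V0=0.1556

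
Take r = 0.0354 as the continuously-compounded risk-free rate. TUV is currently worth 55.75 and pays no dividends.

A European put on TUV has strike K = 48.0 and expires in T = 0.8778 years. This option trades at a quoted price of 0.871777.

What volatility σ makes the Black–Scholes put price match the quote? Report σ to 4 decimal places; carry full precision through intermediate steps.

At σ = 0.2020 the Black–Scholes value reproduces the quote:
σ√T = 0.202·√0.8778 = 0.189256
d₁ = (ln(S/K) + (r+σ²/2)T) / (σ√T) = (ln(55.75/48.0) + (0.0354+0.202²/2)·0.8778) / 0.189256 = (0.149676 + 0.048983) / 0.189256 = 1.049687
d₂ = d₁ − σ√T = 1.049687 − 0.189256 = 0.860432
e^{−rT} = 0.969404
N(−d₁) = 0.146931,  N(−d₂) = 0.194776
V = K·e^{−rT}·N(−d₂) − S·N(−d₁) = 9.063177 − 8.191400 = 0.871777 (the observed quote) — the price is monotone increasing in volatility, hence this σ is the only solution

sigma = 0.2020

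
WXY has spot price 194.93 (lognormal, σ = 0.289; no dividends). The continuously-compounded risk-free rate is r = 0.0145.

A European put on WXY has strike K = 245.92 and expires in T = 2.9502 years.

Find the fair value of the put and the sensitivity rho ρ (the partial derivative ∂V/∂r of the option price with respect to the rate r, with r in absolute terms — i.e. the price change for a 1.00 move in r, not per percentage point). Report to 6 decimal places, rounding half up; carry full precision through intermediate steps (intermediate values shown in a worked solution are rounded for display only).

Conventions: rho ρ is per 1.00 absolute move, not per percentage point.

σ√T = 0.289·√2.9502 = 0.496391
d₁ = (ln(S/K) + (r+σ²/2)T) / (σ√T) = (ln(194.93/245.92) + (0.0145+0.289²/2)·2.9502) / 0.496391 = (-0.232366 + 0.165980) / 0.496391 = -0.133737
d₂ = d₁ − σ√T = -0.133737 − 0.496391 = -0.630128
e^{−rT} = 0.958124
N(−d₁) = 0.553195,  N(−d₂) = 0.735695
Put price V = K·e^{−rT}·N(−d₂) − S·N(−d₁) = 173.345759 − 107.834285 = 65.511474
ρ = −K·T·e^{−rT}·N(−d₂) = -511.404659

price = 65.511474
ρ = -511.404659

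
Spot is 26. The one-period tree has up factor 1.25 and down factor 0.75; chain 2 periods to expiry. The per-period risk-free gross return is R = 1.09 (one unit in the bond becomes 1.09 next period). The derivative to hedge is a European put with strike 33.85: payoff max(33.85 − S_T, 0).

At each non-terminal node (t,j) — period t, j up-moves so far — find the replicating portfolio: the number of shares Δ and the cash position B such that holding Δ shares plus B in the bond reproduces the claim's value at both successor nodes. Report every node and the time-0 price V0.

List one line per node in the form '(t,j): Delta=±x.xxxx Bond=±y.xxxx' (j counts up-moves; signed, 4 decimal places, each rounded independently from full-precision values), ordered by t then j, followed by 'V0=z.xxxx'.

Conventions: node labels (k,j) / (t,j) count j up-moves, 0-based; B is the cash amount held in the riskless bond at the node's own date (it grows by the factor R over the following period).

No-arbitrage ⇒ martingale measure with p* = (R−d)/(u−d) = 0.6800.
Payoffs at expiry: V(2,0)=19.2250, V(2,1)=9.4750, V(2,2)=0.0000
  t=1,j=0: stock 19.5000 → up 24.3750 (V=9.4750), down 14.6250 (V=19.2250). Price 11.5550; hedge Δ=-1.0000, bond B=31.0550.
  t=1,j=1: stock 32.5000 → up 40.6250 (V=0.0000), down 24.3750 (V=9.4750). Price 2.7817; hedge Δ=-0.5831, bond B=21.7317.
  t=0,j=0: stock 26.0000 → up 32.5000 (V=2.7817), down 19.5000 (V=11.5550). Price 5.1276; hedge Δ=-0.6749, bond B=22.6744.
As a check, the time-0 holding Δ(0,0)·S0 + B(0,0) comes to 5.1276 — exactly V0.

(0,0): Delta=-0.6749 Bond=22.6744
(1,0): Delta=-1.0000 Bond=31.0550
(1,1): Delta=-0.5831 Bond=21.7317
V0=5.1276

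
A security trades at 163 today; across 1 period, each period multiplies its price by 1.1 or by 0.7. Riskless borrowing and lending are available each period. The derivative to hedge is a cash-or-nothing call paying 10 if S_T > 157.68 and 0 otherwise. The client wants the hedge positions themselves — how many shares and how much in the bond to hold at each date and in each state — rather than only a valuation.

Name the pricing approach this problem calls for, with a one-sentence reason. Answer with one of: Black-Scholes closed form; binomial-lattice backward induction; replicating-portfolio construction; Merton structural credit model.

framework: replicating-portfolio construction

Key observation: a price alone would not answer the question — the per-node share/bond construction on the spot-163, 1.1/0.7 tree is required, and only the replicating-portfolio method yields it.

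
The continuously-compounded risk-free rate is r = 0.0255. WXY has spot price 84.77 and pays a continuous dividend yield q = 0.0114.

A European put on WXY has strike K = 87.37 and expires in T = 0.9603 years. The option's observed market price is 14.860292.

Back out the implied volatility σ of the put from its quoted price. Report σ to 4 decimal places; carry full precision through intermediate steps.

At σ = 0.4311 the Black–Scholes value reproduces the quote:
σ√T = 0.4311·√0.9603 = 0.422456
d₁ = (ln(S/K) + (r−q+σ²/2)T) / (σ√T) = (ln(84.77/87.37) + (0.0255−0.0114+0.4311²/2)·0.9603) / 0.422456 = (-0.030210 + 0.102775) / 0.422456 = 0.171768
d₂ = d₁ − σ√T = 0.171768 − 0.422456 = -0.250688
e^{−rT} = 0.975810
e^{−qT} = 0.989112
N(−d₁) = 0.431810,  N(−d₂) = 0.598972
V = K·e^{−rT}·N(−d₂) − S·e^{−qT}·N(−d₁) = 51.066277 − 36.205985 = 14.860292 (the quoted price), and the Black–Scholes price is strictly increasing in σ, so σ is unique

sigma = 0.4311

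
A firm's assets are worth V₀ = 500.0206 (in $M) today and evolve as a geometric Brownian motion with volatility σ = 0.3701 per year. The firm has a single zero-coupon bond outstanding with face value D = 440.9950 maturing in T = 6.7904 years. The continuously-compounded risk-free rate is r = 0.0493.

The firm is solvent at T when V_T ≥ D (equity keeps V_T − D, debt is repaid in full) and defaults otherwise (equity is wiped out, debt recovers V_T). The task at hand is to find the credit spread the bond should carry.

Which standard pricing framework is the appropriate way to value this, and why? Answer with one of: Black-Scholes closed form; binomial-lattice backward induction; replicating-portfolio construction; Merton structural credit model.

Key observation: the question is about default risk generated by asset-value dynamics against a debt face of 440.9950 — the structural framework prices exactly that.

framework: Merton structural credit model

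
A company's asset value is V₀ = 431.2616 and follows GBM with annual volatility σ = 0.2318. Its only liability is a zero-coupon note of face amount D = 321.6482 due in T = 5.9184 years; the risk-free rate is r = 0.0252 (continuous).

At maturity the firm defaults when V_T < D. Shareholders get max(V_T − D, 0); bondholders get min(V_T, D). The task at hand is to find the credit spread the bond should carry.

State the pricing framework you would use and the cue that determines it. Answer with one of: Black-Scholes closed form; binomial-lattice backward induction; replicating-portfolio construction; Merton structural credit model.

framework: Merton structural credit model

Key observation: with the firm-asset dynamics (V₀ = 431.2616) and a single zero-coupon liability of face 321.6482 given, debt value, spread, and default probability all derive from the option view of the balance sheet.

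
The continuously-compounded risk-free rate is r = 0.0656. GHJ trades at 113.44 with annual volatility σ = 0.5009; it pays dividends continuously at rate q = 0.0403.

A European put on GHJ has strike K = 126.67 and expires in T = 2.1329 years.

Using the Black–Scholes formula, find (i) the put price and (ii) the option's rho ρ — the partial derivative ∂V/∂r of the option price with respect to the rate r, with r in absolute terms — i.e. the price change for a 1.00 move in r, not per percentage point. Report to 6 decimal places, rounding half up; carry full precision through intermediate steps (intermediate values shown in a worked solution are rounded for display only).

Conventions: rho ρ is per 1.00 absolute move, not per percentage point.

σ√T = 0.5009·√2.1329 = 0.731537
d₁ = (ln(S/K) + (r−q+σ²/2)T) / (σ√T) = (ln(113.44/126.67) + (0.0656−0.0403+0.5009²/2)·2.1329) / 0.731537 = (-0.110311 + 0.321536) / 0.731537 = 0.288740
d₂ = d₁ − σ√T = 0.288740 − 0.731537 = -0.442797
e^{−rT} = 0.869429
e^{−qT} = 0.917635
N(−d₁) = 0.386390,  N(−d₂) = 0.671044
Put price V = K·e^{−rT}·N(−d₂) − S·e^{−qT}·N(−d₁) = 73.902435 − 40.221840 = 33.680595
ρ = −K·T·e^{−rT}·N(−d₂) = -157.626503

price = 33.680595
ρ = -157.626503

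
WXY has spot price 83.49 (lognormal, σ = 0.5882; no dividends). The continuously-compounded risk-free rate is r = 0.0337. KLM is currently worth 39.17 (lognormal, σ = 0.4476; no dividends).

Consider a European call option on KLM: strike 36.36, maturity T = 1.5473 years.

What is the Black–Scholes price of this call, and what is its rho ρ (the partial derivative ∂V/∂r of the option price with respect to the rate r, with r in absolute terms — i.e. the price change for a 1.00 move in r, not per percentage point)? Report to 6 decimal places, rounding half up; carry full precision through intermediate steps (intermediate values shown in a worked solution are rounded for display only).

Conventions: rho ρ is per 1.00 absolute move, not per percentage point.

price = 10.609645
ρ = 25.614037

σ√T = 0.4476·√1.5473 = 0.556772
d₁ = (ln(S/K) + (r+σ²/2)T) / (σ√T) = (ln(39.17/36.36) + (0.0337+0.4476²/2)·1.5473) / 0.556772 = (0.074442 + 0.207142) / 0.556772 = 0.505743
d₂ = d₁ − σ√T = 0.505743 − 0.556772 = -0.051029
e^{−rT} = 0.949192
N(d₁) = 0.693481,  N(d₂) = 0.479651
Call price V = S·N(d₁) − K·e^{−rT}·N(d₂) = 27.163666 − 16.554021 = 10.609645
ρ = K·T·e^{−rT}·N(d₂) = 25.614037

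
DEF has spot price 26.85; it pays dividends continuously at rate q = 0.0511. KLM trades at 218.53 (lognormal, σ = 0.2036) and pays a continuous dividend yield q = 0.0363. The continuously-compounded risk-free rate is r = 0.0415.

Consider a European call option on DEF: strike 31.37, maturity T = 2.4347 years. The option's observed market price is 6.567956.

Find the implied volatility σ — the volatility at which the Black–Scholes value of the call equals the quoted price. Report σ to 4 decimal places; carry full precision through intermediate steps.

At σ = 0.5548 the Black–Scholes value reproduces the quote:
σ√T = 0.5548·√2.4347 = 0.865684
d₁ = (ln(S/K) + (r−q+σ²/2)T) / (σ√T) = (ln(26.85/31.37) + (0.0415−0.0511+0.5548²/2)·2.4347) / 0.865684 = (-0.155586 + 0.351331) / 0.865684 = 0.226116
d₂ = d₁ − σ√T = 0.226116 − 0.865684 = -0.639568
e^{−rT} = 0.903897
e^{−qT} = 0.883015
N(d₁) = 0.589444,  N(d₂) = 0.261227
V = S·e^{−qT}·N(d₁) − K·e^{−rT}·N(d₂) = 13.975106 − 7.407150 = 6.567956 (matching the quote); vega is positive throughout, so no other σ reproduces this price

sigma = 0.5548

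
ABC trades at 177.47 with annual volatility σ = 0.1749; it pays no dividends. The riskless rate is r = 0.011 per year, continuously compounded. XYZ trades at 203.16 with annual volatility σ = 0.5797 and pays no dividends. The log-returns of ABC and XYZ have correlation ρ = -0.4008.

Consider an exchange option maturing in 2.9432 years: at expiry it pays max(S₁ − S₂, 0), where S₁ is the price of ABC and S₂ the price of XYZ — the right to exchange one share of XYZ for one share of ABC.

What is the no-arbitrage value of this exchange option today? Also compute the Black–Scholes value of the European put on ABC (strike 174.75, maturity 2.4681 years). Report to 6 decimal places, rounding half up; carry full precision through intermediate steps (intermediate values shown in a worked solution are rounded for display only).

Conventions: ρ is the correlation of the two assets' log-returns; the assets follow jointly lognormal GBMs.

σ_eff = √(σ₁² + σ₂² − 2ρσ₁σ₂) = √(0.1749² + 0.5797² − 2·-0.4008·0.1749·0.5797) = 0.669265
d₁ = (ln(S₁/S₂) + (q₂ − q₁ + σ_eff²/2)T) / (σ_eff√T) = (ln(177.47/203.16) + (0.0 − 0.0 + 0.223958)·2.9432) / 1.148175 = 0.456342
d₂ = d₁ − σ_eff√T = 0.456342 − 1.148175 = -0.691833
N(d₁) = 0.675928,  N(d₂) = 0.244521
V = S₁·e^{−q₁T}·N(d₁) − S₂·e^{−q₂T}·N(d₂) = 119.956952 − 49.676913 = 70.280039
[vanilla: ABC put K=174.75]
σ√T = 0.1749·√2.4681 = 0.274771
d₁ = (ln(S/K) + (r+σ²/2)T) / (σ√T) = (ln(177.47/174.75) + (0.011+0.1749²/2)·2.4681) / 0.274771 = (0.015445 + 0.064899) / 0.274771 = 0.292403
d₂ = d₁ − σ√T = 0.292403 − 0.274771 = 0.017632
e^{−rT} = 0.973216
N(−d₁) = 0.384989,  N(−d₂) = 0.492966
price = K·e^{−rT}·N(−d₂) − S·N(−d₁) = 83.838543 − 68.324048 = 15.514495

exchange price = 70.280039
price(ABC put K=174.75) = 15.514495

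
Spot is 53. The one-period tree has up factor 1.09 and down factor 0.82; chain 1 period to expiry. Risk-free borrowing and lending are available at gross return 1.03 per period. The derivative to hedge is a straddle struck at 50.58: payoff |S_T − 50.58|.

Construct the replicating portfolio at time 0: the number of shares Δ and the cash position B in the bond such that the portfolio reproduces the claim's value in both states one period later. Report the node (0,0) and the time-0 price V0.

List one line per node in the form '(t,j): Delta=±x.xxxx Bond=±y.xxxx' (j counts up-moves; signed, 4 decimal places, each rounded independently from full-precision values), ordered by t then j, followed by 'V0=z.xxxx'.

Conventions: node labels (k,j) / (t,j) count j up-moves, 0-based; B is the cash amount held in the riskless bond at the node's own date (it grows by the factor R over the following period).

Since d<R<u, set p* = (R−d)/(u−d) = 0.7778; price each node as the discounted p*-expectation of its children.
Payoffs at expiry: V(1,0)=7.1200, V(1,1)=7.1900
(0,0): S=53.0000. Δ = (V_up−V_dn)/(S_up−S_dn) = (7.1900−7.1200)/(57.7700−43.4600) = 0.0049. V = [p*·7.1900 + (1−p*)·7.1200]/1.03 = 6.9655. B = V − Δ·S = 6.7062.
Check: Δ(0,0)·S0 + B(0,0) = 6.9655 = V0.

(0,0): Delta=0.0049 Bond=6.7062
V0=6.9655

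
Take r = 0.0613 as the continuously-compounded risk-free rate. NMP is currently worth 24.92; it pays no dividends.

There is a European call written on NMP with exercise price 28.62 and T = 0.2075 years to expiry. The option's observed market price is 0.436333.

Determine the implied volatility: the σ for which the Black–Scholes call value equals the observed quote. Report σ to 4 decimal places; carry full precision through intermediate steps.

At σ = 0.3263 the Black–Scholes value reproduces the quote:
σ√T = 0.3263·√0.2075 = 0.148637
d₁ = (ln(S/K) + (r+σ²/2)T) / (σ√T) = (ln(24.92/28.62) + (0.0613+0.3263²/2)·0.2075) / 0.148637 = (-0.138435 + 0.023766) / 0.148637 = -0.771471
d₂ = d₁ − σ√T = -0.771471 − 0.148637 = -0.920108
e^{−rT} = 0.987361
N(d₁) = 0.220214,  N(d₂) = 0.178758
V = S·N(d₁) − K·e^{−rT}·N(d₂) = 5.487732 − 5.051399 = 0.436333 (matching the quote); vega is positive throughout, so no other σ reproduces this price

sigma = 0.3263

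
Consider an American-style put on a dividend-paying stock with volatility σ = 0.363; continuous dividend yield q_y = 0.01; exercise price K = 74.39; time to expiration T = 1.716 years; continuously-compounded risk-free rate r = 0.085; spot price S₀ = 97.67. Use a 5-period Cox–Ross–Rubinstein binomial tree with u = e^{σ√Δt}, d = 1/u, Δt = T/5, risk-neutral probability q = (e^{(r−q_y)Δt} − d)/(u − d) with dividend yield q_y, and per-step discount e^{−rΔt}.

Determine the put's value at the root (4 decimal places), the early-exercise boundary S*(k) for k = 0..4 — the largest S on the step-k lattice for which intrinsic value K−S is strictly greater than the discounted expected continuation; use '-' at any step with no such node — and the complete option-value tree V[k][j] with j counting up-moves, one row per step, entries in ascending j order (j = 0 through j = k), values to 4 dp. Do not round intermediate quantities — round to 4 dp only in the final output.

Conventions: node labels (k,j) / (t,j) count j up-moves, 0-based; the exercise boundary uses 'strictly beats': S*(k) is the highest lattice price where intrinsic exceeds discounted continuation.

Δt=0.34320  u=1.23696  d=0.80843  q=0.50788  discount=0.97125
step 5 (expiry): payoffs max(K−S,0) = 40.6627 22.7848 0.0000 0.0000 0.0000 0.0000
step 4: (k=4,j=0): S=41.7194, K−S=32.6706, hold=30.6748 ⇒ V=32.6706 exercise | (k=4,j=1): S=63.8336, K−S=10.5564, hold=10.8905 ⇒ V=10.8905 continue | (k=4,j=2): S=97.6700, K−S=0.0000, hold=0.0000 ⇒ V=0.0000 continue | (k=4,j=3): S=149.4421, K−S=0.0000, hold=0.0000 ⇒ V=0.0000 continue | (k=4,j=4): S=228.6571, K−S=0.0000, hold=0.0000 ⇒ V=0.0000 continue  boundary S*=41.7194
step 3: (k=3,j=0): S=51.6052, K−S=22.7848, hold=20.9876 ⇒ V=22.7848 exercise | (k=3,j=1): S=78.9597, K−S=0.0000, hold=5.2053 ⇒ V=5.2053 continue | (k=3,j=2): S=120.8139, K−S=0.0000, hold=0.0000 ⇒ V=0.0000 continue | (k=3,j=3): S=184.8540, K−S=0.0000, hold=0.0000 ⇒ V=0.0000 continue  boundary S*=51.6052
step 2: (k=2,j=0): S=63.8336, K−S=10.5564, hold=13.4581 ⇒ V=13.4581 continue | (k=2,j=1): S=97.6700, K−S=0.0000, hold=2.4880 ⇒ V=2.4880 continue | (k=2,j=2): S=149.4421, K−S=0.0000, hold=0.0000 ⇒ V=0.0000 continue  boundary S*=-
step 1: (k=1,j=0): S=78.9597, K−S=0.0000, hold=7.6599 ⇒ V=7.6599 continue | (k=1,j=1): S=120.8139, K−S=0.0000, hold=1.1892 ⇒ V=1.1892 continue  boundary S*=-
step 0: (k=0,j=0): S=97.6700, K−S=0.0000, hold=4.2478 ⇒ V=4.2478 continue  boundary S*=-

price = 4.2478
boundary = - - - 51.6052 41.7194
tree:
4.2478
7.6599 1.1892
13.4581 2.4880 0.0000
22.7848 5.2053 0.0000 0.0000
32.6706 10.8905 0.0000 0.0000 0.0000
40.6627 22.7848 0.0000 0.0000 0.0000 0.0000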